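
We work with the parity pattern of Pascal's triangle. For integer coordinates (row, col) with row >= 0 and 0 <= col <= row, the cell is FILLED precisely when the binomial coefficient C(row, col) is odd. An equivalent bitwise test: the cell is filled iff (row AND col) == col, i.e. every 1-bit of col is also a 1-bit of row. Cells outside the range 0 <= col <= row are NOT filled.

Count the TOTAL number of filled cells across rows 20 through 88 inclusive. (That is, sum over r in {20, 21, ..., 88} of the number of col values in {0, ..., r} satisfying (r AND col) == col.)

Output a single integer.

r20=10100 pc2: +4 =4
r21=10101 pc3: +8 =12
r22=10110 pc3: +8 =20
r23=10111 pc4: +16 =36
r24=11000 pc2: +4 =40
r25=11001 pc3: +8 =48
r26=11010 pc3: +8 =56
r27=11011 pc4: +16 =72
r28=11100 pc3: +8 =80
r29=11101 pc4: +16 =96
r30=11110 pc4: +16 =112
r31=11111 pc5: +32 =144
r32=100000 pc1: +2 =146
r33=100001 pc2: +4 =150
r34=100010 pc2: +4 =154
r35=100011 pc3: +8 =162
r36=100100 pc2: +4 =166
r37=100101 pc3: +8 =174
r38=100110 pc3: +8 =182
r39=100111 pc4: +16 =198
r40=101000 pc2: +4 =202
r41=101001 pc3: +8 =210
r42=101010 pc3: +8 =218
r43=101011 pc4: +16 =234
r44=101100 pc3: +8 =242
r45=101101 pc4: +16 =258
r46=101110 pc4: +16 =274
r47=101111 pc5: +32 =306
r48=110000 pc2: +4 =310
r49=110001 pc3: +8 =318
r50=110010 pc3: +8 =326
r51=110011 pc4: +16 =342
r52=110100 pc3: +8 =350
r53=110101 pc4: +16 =366
r54=110110 pc4: +16 =382
r55=110111 pc5: +32 =414
r56=111000 pc3: +8 =422
r57=111001 pc4: +16 =438
r58=111010 pc4: +16 =454
r59=111011 pc5: +32 =486
r60=111100 pc4: +16 =502
r61=111101 pc5: +32 =534
r62=111110 pc5: +32 =566
r63=111111 pc6: +64 =630
r64=1000000 pc1: +2 =632
r65=1000001 pc2: +4 =636
r66=1000010 pc2: +4 =640
r67=1000011 pc3: +8 =648
r68=1000100 pc2: +4 =652
r69=1000101 pc3: +8 =660
r70=1000110 pc3: +8 =668
r71=1000111 pc4: +16 =684
r72=1001000 pc2: +4 =688
r73=1001001 pc3: +8 =696
r74=1001010 pc3: +8 =704
r75=1001011 pc4: +16 =720
r76=1001100 pc3: +8 =728
r77=1001101 pc4: +16 =744
r78=1001110 pc4: +16 =760
r79=1001111 pc5: +32 =792
r80=1010000 pc2: +4 =796
r81=1010001 pc3: +8 =804
r82=1010010 pc3: +8 =812
r83=1010011 pc4: +16 =828
r84=1010100 pc3: +8 =836
r85=1010101 pc4: +16 =852
r86=1010110 pc4: +16 =868
r87=1010111 pc5: +32 =900
r88=1011000 pc3: +8 =908

Answer: 908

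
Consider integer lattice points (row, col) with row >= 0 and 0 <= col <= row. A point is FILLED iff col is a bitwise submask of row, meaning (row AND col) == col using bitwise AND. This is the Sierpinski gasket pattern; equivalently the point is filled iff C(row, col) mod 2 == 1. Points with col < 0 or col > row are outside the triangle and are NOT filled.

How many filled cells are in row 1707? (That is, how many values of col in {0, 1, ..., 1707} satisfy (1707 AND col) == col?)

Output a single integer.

Answer: 128

Derivation:
1707 in binary = 11010101011
popcount(1707) = number of 1-bits in 11010101011 = 7
A col c satisfies (1707 AND c) == c iff every set bit of c is also set in 1707; each of the 7 set bits of 1707 can independently be on or off in c.
count = 2^7 = 128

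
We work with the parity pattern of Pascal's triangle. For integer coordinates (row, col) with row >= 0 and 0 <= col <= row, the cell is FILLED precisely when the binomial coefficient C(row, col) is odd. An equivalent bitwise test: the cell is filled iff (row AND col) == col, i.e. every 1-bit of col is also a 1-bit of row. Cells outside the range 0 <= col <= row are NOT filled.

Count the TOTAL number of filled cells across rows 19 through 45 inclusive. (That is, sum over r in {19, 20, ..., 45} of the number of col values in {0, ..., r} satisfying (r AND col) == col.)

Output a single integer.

Answer: 266

Derivation:
r19=10011 pc3: +8 =8
r20=10100 pc2: +4 =12
r21=10101 pc3: +8 =20
r22=10110 pc3: +8 =28
r23=10111 pc4: +16 =44
r24=11000 pc2: +4 =48
r25=11001 pc3: +8 =56
r26=11010 pc3: +8 =64
r27=11011 pc4: +16 =80
r28=11100 pc3: +8 =88
r29=11101 pc4: +16 =104
r30=11110 pc4: +16 =120
r31=11111 pc5: +32 =152
r32=100000 pc1: +2 =154
r33=100001 pc2: +4 =158
r34=100010 pc2: +4 =162
r35=100011 pc3: +8 =170
r36=100100 pc2: +4 =174
r37=100101 pc3: +8 =182
r38=100110 pc3: +8 =190
r39=100111 pc4: +16 =206
r40=101000 pc2: +4 =210
r41=101001 pc3: +8 =218
r42=101010 pc3: +8 =226
r43=101011 pc4: +16 =242
r44=101100 pc3: +8 =250
r45=101101 pc4: +16 =266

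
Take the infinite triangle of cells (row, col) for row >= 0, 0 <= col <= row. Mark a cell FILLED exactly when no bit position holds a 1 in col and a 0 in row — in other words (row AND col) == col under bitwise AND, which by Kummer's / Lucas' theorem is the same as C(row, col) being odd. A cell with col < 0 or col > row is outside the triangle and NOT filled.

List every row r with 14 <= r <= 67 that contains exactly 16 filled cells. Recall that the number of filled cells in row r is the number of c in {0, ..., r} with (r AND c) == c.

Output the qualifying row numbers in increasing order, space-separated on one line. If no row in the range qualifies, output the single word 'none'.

Row r has 2^popcount(r) filled cells, so we need popcount(r) = log2(16) = 4.
Scan r = 14..67 and keep those with exactly 4 one-bits:
r=14=1110 popcount=3 -> skip
r=15=1111 popcount=4 -> KEEP
r=16=10000 popcount=1 -> skip
r=17=10001 popcount=2 -> skip
r=18=10010 popcount=2 -> skip
r=19=10011 popcount=3 -> skip
r=20=10100 popcount=2 -> skip
r=21=10101 popcount=3 -> skip
r=22=10110 popcount=3 -> skip
r=23=10111 popcount=4 -> KEEP
r=24=11000 popcount=2 -> skip
r=25=11001 popcount=3 -> skip
r=26=11010 popcount=3 -> skip
r=27=11011 popcount=4 -> KEEP
r=28=11100 popcount=3 -> skip
r=29=11101 popcount=4 -> KEEP
r=30=11110 popcount=4 -> KEEP
r=31=11111 popcount=5 -> skip
r=32=100000 popcount=1 -> skip
r=33=100001 popcount=2 -> skip
r=34=100010 popcount=2 -> skip
r=35=100011 popcount=3 -> skip
r=36=100100 popcount=2 -> skip
r=37=100101 popcount=3 -> skip
r=38=100110 popcount=3 -> skip
r=39=100111 popcount=4 -> KEEP
r=40=101000 popcount=2 -> skip
r=41=101001 popcount=3 -> skip
r=42=101010 popcount=3 -> skip
r=43=101011 popcount=4 -> KEEP
r=44=101100 popcount=3 -> skip
r=45=101101 popcount=4 -> KEEP
r=46=101110 popcount=4 -> KEEP
r=47=101111 popcount=5 -> skip
r=48=110000 popcount=2 -> skip
r=49=110001 popcount=3 -> skip
r=50=110010 popcount=3 -> skip
r=51=110011 popcount=4 -> KEEP
r=52=110100 popcount=3 -> skip
r=53=110101 popcount=4 -> KEEP
r=54=110110 popcount=4 -> KEEP
r=55=110111 popcount=5 -> skip
r=56=111000 popcount=3 -> skip
r=57=111001 popcount=4 -> KEEP
r=58=111010 popcount=4 -> KEEP
r=59=111011 popcount=5 -> skip
r=60=111100 popcount=4 -> KEEP
r=61=111101 popcount=5 -> skip
r=62=111110 popcount=5 -> skip
r=63=111111 popcount=6 -> skip
r=64=1000000 popcount=1 -> skip
r=65=1000001 popcount=2 -> skip
r=66=1000010 popcount=2 -> skip
r=67=1000011 popcount=3 -> skip
Kept rows: 15 23 27 29 30 39 43 45 46 51 53 54 57 58 60

Answer: 15 23 27 29 30 39 43 45 46 51 53 54 57 58 60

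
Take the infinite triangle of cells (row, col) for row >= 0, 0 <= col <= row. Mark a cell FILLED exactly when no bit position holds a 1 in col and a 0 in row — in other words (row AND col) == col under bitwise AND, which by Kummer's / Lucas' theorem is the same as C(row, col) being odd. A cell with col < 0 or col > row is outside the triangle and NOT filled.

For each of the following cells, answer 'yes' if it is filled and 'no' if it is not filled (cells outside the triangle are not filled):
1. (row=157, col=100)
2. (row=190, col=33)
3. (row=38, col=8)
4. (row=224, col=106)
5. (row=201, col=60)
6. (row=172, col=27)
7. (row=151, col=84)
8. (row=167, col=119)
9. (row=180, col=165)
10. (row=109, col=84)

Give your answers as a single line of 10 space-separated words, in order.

Answer: no no no no no no no no no no

Derivation:
(157,100): row=0b10011101, col=0b1100100, row AND col = 0b100 = 4; 4 != 100 -> empty
(190,33): row=0b10111110, col=0b100001, row AND col = 0b100000 = 32; 32 != 33 -> empty
(38,8): row=0b100110, col=0b1000, row AND col = 0b0 = 0; 0 != 8 -> empty
(224,106): row=0b11100000, col=0b1101010, row AND col = 0b1100000 = 96; 96 != 106 -> empty
(201,60): row=0b11001001, col=0b111100, row AND col = 0b1000 = 8; 8 != 60 -> empty
(172,27): row=0b10101100, col=0b11011, row AND col = 0b1000 = 8; 8 != 27 -> empty
(151,84): row=0b10010111, col=0b1010100, row AND col = 0b10100 = 20; 20 != 84 -> empty
(167,119): row=0b10100111, col=0b1110111, row AND col = 0b100111 = 39; 39 != 119 -> empty
(180,165): row=0b10110100, col=0b10100101, row AND col = 0b10100100 = 164; 164 != 165 -> empty
(109,84): row=0b1101101, col=0b1010100, row AND col = 0b1000100 = 68; 68 != 84 -> empty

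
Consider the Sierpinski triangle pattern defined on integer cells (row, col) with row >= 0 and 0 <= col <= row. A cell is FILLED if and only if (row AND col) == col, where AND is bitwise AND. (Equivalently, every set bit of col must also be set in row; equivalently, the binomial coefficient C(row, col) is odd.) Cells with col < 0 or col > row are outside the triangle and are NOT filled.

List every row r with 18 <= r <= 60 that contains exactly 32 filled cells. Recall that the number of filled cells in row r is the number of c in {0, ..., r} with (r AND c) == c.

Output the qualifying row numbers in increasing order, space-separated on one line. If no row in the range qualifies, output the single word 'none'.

Answer: 31 47 55 59

Derivation:
Row r has 2^popcount(r) filled cells, so we need popcount(r) = log2(32) = 5.
Scan r = 18..60 and keep those with exactly 5 one-bits:
r=18=10010 popcount=2 -> skip
r=19=10011 popcount=3 -> skip
r=20=10100 popcount=2 -> skip
r=21=10101 popcount=3 -> skip
r=22=10110 popcount=3 -> skip
r=23=10111 popcount=4 -> skip
r=24=11000 popcount=2 -> skip
r=25=11001 popcount=3 -> skip
r=26=11010 popcount=3 -> skip
r=27=11011 popcount=4 -> skip
r=28=11100 popcount=3 -> skip
r=29=11101 popcount=4 -> skip
r=30=11110 popcount=4 -> skip
r=31=11111 popcount=5 -> KEEP
r=32=100000 popcount=1 -> skip
r=33=100001 popcount=2 -> skip
r=34=100010 popcount=2 -> skip
r=35=100011 popcount=3 -> skip
r=36=100100 popcount=2 -> skip
r=37=100101 popcount=3 -> skip
r=38=100110 popcount=3 -> skip
r=39=100111 popcount=4 -> skip
r=40=101000 popcount=2 -> skip
r=41=101001 popcount=3 -> skip
r=42=101010 popcount=3 -> skip
r=43=101011 popcount=4 -> skip
r=44=101100 popcount=3 -> skip
r=45=101101 popcount=4 -> skip
r=46=101110 popcount=4 -> skip
r=47=101111 popcount=5 -> KEEP
r=48=110000 popcount=2 -> skip
r=49=110001 popcount=3 -> skip
r=50=110010 popcount=3 -> skip
r=51=110011 popcount=4 -> skip
r=52=110100 popcount=3 -> skip
r=53=110101 popcount=4 -> skip
r=54=110110 popcount=4 -> skip
r=55=110111 popcount=5 -> KEEP
r=56=111000 popcount=3 -> skip
r=57=111001 popcount=4 -> skip
r=58=111010 popcount=4 -> skip
r=59=111011 popcount=5 -> KEEP
r=60=111100 popcount=4 -> skip
Kept rows: 31 47 55 59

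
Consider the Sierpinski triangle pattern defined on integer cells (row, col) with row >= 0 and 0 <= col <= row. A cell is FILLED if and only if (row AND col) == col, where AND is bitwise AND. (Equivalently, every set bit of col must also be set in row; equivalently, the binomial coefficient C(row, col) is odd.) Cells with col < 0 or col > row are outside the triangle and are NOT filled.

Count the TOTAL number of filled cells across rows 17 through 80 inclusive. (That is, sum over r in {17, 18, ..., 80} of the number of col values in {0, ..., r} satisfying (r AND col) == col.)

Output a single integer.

Answer: 812

Derivation:
r17=10001 pc2: +4 =4
r18=10010 pc2: +4 =8
r19=10011 pc3: +8 =16
r20=10100 pc2: +4 =20
r21=10101 pc3: +8 =28
r22=10110 pc3: +8 =36
r23=10111 pc4: +16 =52
r24=11000 pc2: +4 =56
r25=11001 pc3: +8 =64
r26=11010 pc3: +8 =72
r27=11011 pc4: +16 =88
r28=11100 pc3: +8 =96
r29=11101 pc4: +16 =112
r30=11110 pc4: +16 =128
r31=11111 pc5: +32 =160
r32=100000 pc1: +2 =162
r33=100001 pc2: +4 =166
r34=100010 pc2: +4 =170
r35=100011 pc3: +8 =178
r36=100100 pc2: +4 =182
r37=100101 pc3: +8 =190
r38=100110 pc3: +8 =198
r39=100111 pc4: +16 =214
r40=101000 pc2: +4 =218
r41=101001 pc3: +8 =226
r42=101010 pc3: +8 =234
r43=101011 pc4: +16 =250
r44=101100 pc3: +8 =258
r45=101101 pc4: +16 =274
r46=101110 pc4: +16 =290
r47=101111 pc5: +32 =322
r48=110000 pc2: +4 =326
r49=110001 pc3: +8 =334
r50=110010 pc3: +8 =342
r51=110011 pc4: +16 =358
r52=110100 pc3: +8 =366
r53=110101 pc4: +16 =382
r54=110110 pc4: +16 =398
r55=110111 pc5: +32 =430
r56=111000 pc3: +8 =438
r57=111001 pc4: +16 =454
r58=111010 pc4: +16 =470
r59=111011 pc5: +32 =502
r60=111100 pc4: +16 =518
r61=111101 pc5: +32 =550
r62=111110 pc5: +32 =582
r63=111111 pc6: +64 =646
r64=1000000 pc1: +2 =648
r65=1000001 pc2: +4 =652
r66=1000010 pc2: +4 =656
r67=1000011 pc3: +8 =664
r68=1000100 pc2: +4 =668
r69=1000101 pc3: +8 =676
r70=1000110 pc3: +8 =684
r71=1000111 pc4: +16 =700
r72=1001000 pc2: +4 =704
r73=1001001 pc3: +8 =712
r74=1001010 pc3: +8 =720
r75=1001011 pc4: +16 =736
r76=1001100 pc3: +8 =744
r77=1001101 pc4: +16 =760
r78=1001110 pc4: +16 =776
r79=1001111 pc5: +32 =808
r80=1010000 pc2: +4 =812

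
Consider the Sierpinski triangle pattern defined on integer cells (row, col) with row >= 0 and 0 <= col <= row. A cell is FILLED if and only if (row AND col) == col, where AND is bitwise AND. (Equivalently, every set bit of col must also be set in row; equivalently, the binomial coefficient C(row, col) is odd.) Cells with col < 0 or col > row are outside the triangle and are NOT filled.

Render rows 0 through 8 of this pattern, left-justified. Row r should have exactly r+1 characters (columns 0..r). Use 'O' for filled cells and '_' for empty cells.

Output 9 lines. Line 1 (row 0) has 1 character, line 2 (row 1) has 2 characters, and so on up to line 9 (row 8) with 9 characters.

r0=0: O
r1=1: OO
r2=10: O_O
r3=11: OOOO
r4=100: O___O
r5=101: OO__OO
r6=110: O_O_O_O
r7=111: OOOOOOOO
r8=1000: O_______O

Answer: O
OO
O_O
OOOO
O___O
OO__OO
O_O_O_O
OOOOOOOO
O_______O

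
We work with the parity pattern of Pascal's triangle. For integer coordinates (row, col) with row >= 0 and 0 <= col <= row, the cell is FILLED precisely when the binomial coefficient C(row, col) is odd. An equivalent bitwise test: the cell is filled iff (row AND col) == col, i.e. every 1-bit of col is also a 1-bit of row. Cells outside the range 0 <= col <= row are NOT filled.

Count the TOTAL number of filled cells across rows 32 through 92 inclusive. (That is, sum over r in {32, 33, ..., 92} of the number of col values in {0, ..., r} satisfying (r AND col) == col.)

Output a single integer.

Answer: 844

Derivation:
r32=100000 pc1: +2 =2
r33=100001 pc2: +4 =6
r34=100010 pc2: +4 =10
r35=100011 pc3: +8 =18
r36=100100 pc2: +4 =22
r37=100101 pc3: +8 =30
r38=100110 pc3: +8 =38
r39=100111 pc4: +16 =54
r40=101000 pc2: +4 =58
r41=101001 pc3: +8 =66
r42=101010 pc3: +8 =74
r43=101011 pc4: +16 =90
r44=101100 pc3: +8 =98
r45=101101 pc4: +16 =114
r46=101110 pc4: +16 =130
r47=101111 pc5: +32 =162
r48=110000 pc2: +4 =166
r49=110001 pc3: +8 =174
r50=110010 pc3: +8 =182
r51=110011 pc4: +16 =198
r52=110100 pc3: +8 =206
r53=110101 pc4: +16 =222
r54=110110 pc4: +16 =238
r55=110111 pc5: +32 =270
r56=111000 pc3: +8 =278
r57=111001 pc4: +16 =294
r58=111010 pc4: +16 =310
r59=111011 pc5: +32 =342
r60=111100 pc4: +16 =358
r61=111101 pc5: +32 =390
r62=111110 pc5: +32 =422
r63=111111 pc6: +64 =486
r64=1000000 pc1: +2 =488
r65=1000001 pc2: +4 =492
r66=1000010 pc2: +4 =496
r67=1000011 pc3: +8 =504
r68=1000100 pc2: +4 =508
r69=1000101 pc3: +8 =516
r70=1000110 pc3: +8 =524
r71=1000111 pc4: +16 =540
r72=1001000 pc2: +4 =544
r73=1001001 pc3: +8 =552
r74=1001010 pc3: +8 =560
r75=1001011 pc4: +16 =576
r76=1001100 pc3: +8 =584
r77=1001101 pc4: +16 =600
r78=1001110 pc4: +16 =616
r79=1001111 pc5: +32 =648
r80=1010000 pc2: +4 =652
r81=1010001 pc3: +8 =660
r82=1010010 pc3: +8 =668
r83=1010011 pc4: +16 =684
r84=1010100 pc3: +8 =692
r85=1010101 pc4: +16 =708
r86=1010110 pc4: +16 =724
r87=1010111 pc5: +32 =756
r88=1011000 pc3: +8 =764
r89=1011001 pc4: +16 =780
r90=1011010 pc4: +16 =796
r91=1011011 pc5: +32 =828
r92=1011100 pc4: +16 =844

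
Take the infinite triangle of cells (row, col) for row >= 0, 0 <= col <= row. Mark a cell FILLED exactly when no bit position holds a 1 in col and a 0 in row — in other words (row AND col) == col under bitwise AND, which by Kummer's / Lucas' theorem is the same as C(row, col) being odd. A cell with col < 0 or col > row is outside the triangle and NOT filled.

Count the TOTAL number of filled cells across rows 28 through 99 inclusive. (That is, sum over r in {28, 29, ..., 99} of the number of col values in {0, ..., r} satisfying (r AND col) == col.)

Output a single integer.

Answer: 1080

Derivation:
r28=11100 pc3: +8 =8
r29=11101 pc4: +16 =24
r30=11110 pc4: +16 =40
r31=11111 pc5: +32 =72
r32=100000 pc1: +2 =74
r33=100001 pc2: +4 =78
r34=100010 pc2: +4 =82
r35=100011 pc3: +8 =90
r36=100100 pc2: +4 =94
r37=100101 pc3: +8 =102
r38=100110 pc3: +8 =110
r39=100111 pc4: +16 =126
r40=101000 pc2: +4 =130
r41=101001 pc3: +8 =138
r42=101010 pc3: +8 =146
r43=101011 pc4: +16 =162
r44=101100 pc3: +8 =170
r45=101101 pc4: +16 =186
r46=101110 pc4: +16 =202
r47=101111 pc5: +32 =234
r48=110000 pc2: +4 =238
r49=110001 pc3: +8 =246
r50=110010 pc3: +8 =254
r51=110011 pc4: +16 =270
r52=110100 pc3: +8 =278
r53=110101 pc4: +16 =294
r54=110110 pc4: +16 =310
r55=110111 pc5: +32 =342
r56=111000 pc3: +8 =350
r57=111001 pc4: +16 =366
r58=111010 pc4: +16 =382
r59=111011 pc5: +32 =414
r60=111100 pc4: +16 =430
r61=111101 pc5: +32 =462
r62=111110 pc5: +32 =494
r63=111111 pc6: +64 =558
r64=1000000 pc1: +2 =560
r65=1000001 pc2: +4 =564
r66=1000010 pc2: +4 =568
r67=1000011 pc3: +8 =576
r68=1000100 pc2: +4 =580
r69=1000101 pc3: +8 =588
r70=1000110 pc3: +8 =596
r71=1000111 pc4: +16 =612
r72=1001000 pc2: +4 =616
r73=1001001 pc3: +8 =624
r74=1001010 pc3: +8 =632
r75=1001011 pc4: +16 =648
r76=1001100 pc3: +8 =656
r77=1001101 pc4: +16 =672
r78=1001110 pc4: +16 =688
r79=1001111 pc5: +32 =720
r80=1010000 pc2: +4 =724
r81=1010001 pc3: +8 =732
r82=1010010 pc3: +8 =740
r83=1010011 pc4: +16 =756
r84=1010100 pc3: +8 =764
r85=1010101 pc4: +16 =780
r86=1010110 pc4: +16 =796
r87=1010111 pc5: +32 =828
r88=1011000 pc3: +8 =836
r89=1011001 pc4: +16 =852
r90=1011010 pc4: +16 =868
r91=1011011 pc5: +32 =900
r92=1011100 pc4: +16 =916
r93=1011101 pc5: +32 =948
r94=1011110 pc5: +32 =980
r95=1011111 pc6: +64 =1044
r96=1100000 pc2: +4 =1048
r97=1100001 pc3: +8 =1056
r98=1100010 pc3: +8 =1064
r99=1100011 pc4: +16 =1080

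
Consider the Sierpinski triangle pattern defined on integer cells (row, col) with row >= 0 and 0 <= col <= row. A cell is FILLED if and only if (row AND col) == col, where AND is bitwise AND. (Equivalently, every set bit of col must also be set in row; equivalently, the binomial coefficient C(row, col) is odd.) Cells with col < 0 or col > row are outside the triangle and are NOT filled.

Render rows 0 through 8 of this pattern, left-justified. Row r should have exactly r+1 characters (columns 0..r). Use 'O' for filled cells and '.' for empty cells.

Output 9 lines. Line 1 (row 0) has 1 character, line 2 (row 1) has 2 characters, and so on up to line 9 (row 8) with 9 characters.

r0=0: O
r1=1: OO
r2=10: O.O
r3=11: OOOO
r4=100: O...O
r5=101: OO..OO
r6=110: O.O.O.O
r7=111: OOOOOOOO
r8=1000: O.......O

Answer: O
OO
O.O
OOOO
O...O
OO..OO
O.O.O.O
OOOOOOOO
O.......O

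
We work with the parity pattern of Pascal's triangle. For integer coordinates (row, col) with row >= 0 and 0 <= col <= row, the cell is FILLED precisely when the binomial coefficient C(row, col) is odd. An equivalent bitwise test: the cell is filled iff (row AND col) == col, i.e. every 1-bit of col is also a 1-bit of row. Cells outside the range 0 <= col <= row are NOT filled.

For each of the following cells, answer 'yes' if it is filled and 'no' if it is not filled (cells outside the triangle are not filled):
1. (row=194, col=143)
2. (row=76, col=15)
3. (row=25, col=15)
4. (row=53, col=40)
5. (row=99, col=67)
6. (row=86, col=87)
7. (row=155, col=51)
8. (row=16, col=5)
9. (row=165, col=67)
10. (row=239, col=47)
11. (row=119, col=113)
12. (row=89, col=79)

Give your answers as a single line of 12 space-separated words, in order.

Answer: no no no no yes no no no no yes yes no

Derivation:
(194,143): row=0b11000010, col=0b10001111, row AND col = 0b10000010 = 130; 130 != 143 -> empty
(76,15): row=0b1001100, col=0b1111, row AND col = 0b1100 = 12; 12 != 15 -> empty
(25,15): row=0b11001, col=0b1111, row AND col = 0b1001 = 9; 9 != 15 -> empty
(53,40): row=0b110101, col=0b101000, row AND col = 0b100000 = 32; 32 != 40 -> empty
(99,67): row=0b1100011, col=0b1000011, row AND col = 0b1000011 = 67; 67 == 67 -> filled
(86,87): col outside [0, 86] -> not filled
(155,51): row=0b10011011, col=0b110011, row AND col = 0b10011 = 19; 19 != 51 -> empty
(16,5): row=0b10000, col=0b101, row AND col = 0b0 = 0; 0 != 5 -> empty
(165,67): row=0b10100101, col=0b1000011, row AND col = 0b1 = 1; 1 != 67 -> empty
(239,47): row=0b11101111, col=0b101111, row AND col = 0b101111 = 47; 47 == 47 -> filled
(119,113): row=0b1110111, col=0b1110001, row AND col = 0b1110001 = 113; 113 == 113 -> filled
(89,79): row=0b1011001, col=0b1001111, row AND col = 0b1001001 = 73; 73 != 79 -> empty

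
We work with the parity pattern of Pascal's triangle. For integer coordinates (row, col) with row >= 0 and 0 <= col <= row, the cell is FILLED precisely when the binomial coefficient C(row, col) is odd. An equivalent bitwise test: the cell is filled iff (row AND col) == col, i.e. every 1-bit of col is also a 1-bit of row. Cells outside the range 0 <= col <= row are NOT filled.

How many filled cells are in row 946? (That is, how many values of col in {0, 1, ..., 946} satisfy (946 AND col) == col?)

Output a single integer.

946 in binary = 1110110010
popcount(946) = number of 1-bits in 1110110010 = 6
A col c satisfies (946 AND c) == c iff every set bit of c is also set in 946; each of the 6 set bits of 946 can independently be on or off in c.
count = 2^6 = 64

Answer: 64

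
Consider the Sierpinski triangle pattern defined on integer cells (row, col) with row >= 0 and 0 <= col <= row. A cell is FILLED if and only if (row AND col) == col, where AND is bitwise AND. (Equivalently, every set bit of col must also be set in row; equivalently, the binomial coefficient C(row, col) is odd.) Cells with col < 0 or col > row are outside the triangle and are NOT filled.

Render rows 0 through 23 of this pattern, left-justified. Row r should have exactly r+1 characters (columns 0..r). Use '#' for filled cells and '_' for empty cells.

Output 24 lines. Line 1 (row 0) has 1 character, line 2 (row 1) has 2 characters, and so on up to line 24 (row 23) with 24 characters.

Answer: #
##
#_#
####
#___#
##__##
#_#_#_#
########
#_______#
##______##
#_#_____#_#
####____####
#___#___#___#
##__##__##__##
#_#_#_#_#_#_#_#
################
#_______________#
##______________##
#_#_____________#_#
####____________####
#___#___________#___#
##__##__________##__##
#_#_#_#_________#_#_#_#
########________########

Derivation:
r0=0: #
r1=1: ##
r2=10: #_#
r3=11: ####
r4=100: #___#
r5=101: ##__##
r6=110: #_#_#_#
r7=111: ########
r8=1000: #_______#
r9=1001: ##______##
r10=1010: #_#_____#_#
r11=1011: ####____####
r12=1100: #___#___#___#
r13=1101: ##__##__##__##
r14=1110: #_#_#_#_#_#_#_#
r15=1111: ################
r16=10000: #_______________#
r17=10001: ##______________##
r18=10010: #_#_____________#_#
r19=10011: ####____________####
r20=10100: #___#___________#___#
r21=10101: ##__##__________##__##
r22=10110: #_#_#_#_________#_#_#_#
r23=10111: ########________########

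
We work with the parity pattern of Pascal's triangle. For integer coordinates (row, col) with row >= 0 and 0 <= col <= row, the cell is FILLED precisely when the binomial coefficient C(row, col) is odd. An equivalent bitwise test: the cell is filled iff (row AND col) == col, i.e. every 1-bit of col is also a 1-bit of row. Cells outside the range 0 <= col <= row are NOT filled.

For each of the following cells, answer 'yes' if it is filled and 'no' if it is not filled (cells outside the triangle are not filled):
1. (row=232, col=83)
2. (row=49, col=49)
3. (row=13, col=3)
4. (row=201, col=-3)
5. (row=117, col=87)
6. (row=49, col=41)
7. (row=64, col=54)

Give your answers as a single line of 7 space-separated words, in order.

(232,83): row=0b11101000, col=0b1010011, row AND col = 0b1000000 = 64; 64 != 83 -> empty
(49,49): row=0b110001, col=0b110001, row AND col = 0b110001 = 49; 49 == 49 -> filled
(13,3): row=0b1101, col=0b11, row AND col = 0b1 = 1; 1 != 3 -> empty
(201,-3): col outside [0, 201] -> not filled
(117,87): row=0b1110101, col=0b1010111, row AND col = 0b1010101 = 85; 85 != 87 -> empty
(49,41): row=0b110001, col=0b101001, row AND col = 0b100001 = 33; 33 != 41 -> empty
(64,54): row=0b1000000, col=0b110110, row AND col = 0b0 = 0; 0 != 54 -> empty

Answer: no yes no no no no no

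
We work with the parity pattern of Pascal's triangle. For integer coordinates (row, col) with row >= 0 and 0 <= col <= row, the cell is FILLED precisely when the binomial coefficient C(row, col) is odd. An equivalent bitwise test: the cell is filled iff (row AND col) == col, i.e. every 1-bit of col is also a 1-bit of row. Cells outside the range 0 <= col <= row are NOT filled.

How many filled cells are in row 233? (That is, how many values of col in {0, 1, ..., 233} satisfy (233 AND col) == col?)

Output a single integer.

Answer: 32

Derivation:
233 in binary = 11101001
popcount(233) = number of 1-bits in 11101001 = 5
A col c satisfies (233 AND c) == c iff every set bit of c is also set in 233; each of the 5 set bits of 233 can independently be on or off in c.
count = 2^5 = 32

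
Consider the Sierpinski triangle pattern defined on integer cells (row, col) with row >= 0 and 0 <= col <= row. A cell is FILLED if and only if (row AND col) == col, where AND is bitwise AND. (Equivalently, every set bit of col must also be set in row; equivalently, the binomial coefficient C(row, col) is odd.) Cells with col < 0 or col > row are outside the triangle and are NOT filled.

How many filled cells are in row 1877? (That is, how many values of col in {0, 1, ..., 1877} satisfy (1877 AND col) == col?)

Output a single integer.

Answer: 128

Derivation:
1877 in binary = 11101010101
popcount(1877) = number of 1-bits in 11101010101 = 7
A col c satisfies (1877 AND c) == c iff every set bit of c is also set in 1877; each of the 7 set bits of 1877 can independently be on or off in c.
count = 2^7 = 128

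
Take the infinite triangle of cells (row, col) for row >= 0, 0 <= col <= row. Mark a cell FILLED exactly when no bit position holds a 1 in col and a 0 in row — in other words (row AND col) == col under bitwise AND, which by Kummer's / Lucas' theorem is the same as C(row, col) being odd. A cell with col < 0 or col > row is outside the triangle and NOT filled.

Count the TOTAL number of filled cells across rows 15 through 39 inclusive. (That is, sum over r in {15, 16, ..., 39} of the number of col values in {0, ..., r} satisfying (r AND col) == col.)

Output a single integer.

Answer: 232

Derivation:
r15=1111 pc4: +16 =16
r16=10000 pc1: +2 =18
r17=10001 pc2: +4 =22
r18=10010 pc2: +4 =26
r19=10011 pc3: +8 =34
r20=10100 pc2: +4 =38
r21=10101 pc3: +8 =46
r22=10110 pc3: +8 =54
r23=10111 pc4: +16 =70
r24=11000 pc2: +4 =74
r25=11001 pc3: +8 =82
r26=11010 pc3: +8 =90
r27=11011 pc4: +16 =106
r28=11100 pc3: +8 =114
r29=11101 pc4: +16 =130
r30=11110 pc4: +16 =146
r31=11111 pc5: +32 =178
r32=100000 pc1: +2 =180
r33=100001 pc2: +4 =184
r34=100010 pc2: +4 =188
r35=100011 pc3: +8 =196
r36=100100 pc2: +4 =200
r37=100101 pc3: +8 =208
r38=100110 pc3: +8 =216
r39=100111 pc4: +16 =232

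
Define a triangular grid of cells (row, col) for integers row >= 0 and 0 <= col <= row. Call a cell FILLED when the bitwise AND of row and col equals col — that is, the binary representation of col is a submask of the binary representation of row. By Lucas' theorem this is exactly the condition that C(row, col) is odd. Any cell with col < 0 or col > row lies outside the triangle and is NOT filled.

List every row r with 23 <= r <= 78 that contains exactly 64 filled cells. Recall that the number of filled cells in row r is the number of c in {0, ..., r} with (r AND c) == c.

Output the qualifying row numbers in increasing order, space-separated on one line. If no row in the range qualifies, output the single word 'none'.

Row r has 2^popcount(r) filled cells, so we need popcount(r) = log2(64) = 6.
Scan r = 23..78 and keep those with exactly 6 one-bits:
r=23=10111 popcount=4 -> skip
r=24=11000 popcount=2 -> skip
r=25=11001 popcount=3 -> skip
r=26=11010 popcount=3 -> skip
r=27=11011 popcount=4 -> skip
r=28=11100 popcount=3 -> skip
r=29=11101 popcount=4 -> skip
r=30=11110 popcount=4 -> skip
r=31=11111 popcount=5 -> skip
r=32=100000 popcount=1 -> skip
r=33=100001 popcount=2 -> skip
r=34=100010 popcount=2 -> skip
r=35=100011 popcount=3 -> skip
r=36=100100 popcount=2 -> skip
r=37=100101 popcount=3 -> skip
r=38=100110 popcount=3 -> skip
r=39=100111 popcount=4 -> skip
r=40=101000 popcount=2 -> skip
r=41=101001 popcount=3 -> skip
r=42=101010 popcount=3 -> skip
r=43=101011 popcount=4 -> skip
r=44=101100 popcount=3 -> skip
r=45=101101 popcount=4 -> skip
r=46=101110 popcount=4 -> skip
r=47=101111 popcount=5 -> skip
r=48=110000 popcount=2 -> skip
r=49=110001 popcount=3 -> skip
r=50=110010 popcount=3 -> skip
r=51=110011 popcount=4 -> skip
r=52=110100 popcount=3 -> skip
r=53=110101 popcount=4 -> skip
r=54=110110 popcount=4 -> skip
r=55=110111 popcount=5 -> skip
r=56=111000 popcount=3 -> skip
r=57=111001 popcount=4 -> skip
r=58=111010 popcount=4 -> skip
r=59=111011 popcount=5 -> skip
r=60=111100 popcount=4 -> skip
r=61=111101 popcount=5 -> skip
r=62=111110 popcount=5 -> skip
r=63=111111 popcount=6 -> KEEP
r=64=1000000 popcount=1 -> skip
r=65=1000001 popcount=2 -> skip
r=66=1000010 popcount=2 -> skip
r=67=1000011 popcount=3 -> skip
r=68=1000100 popcount=2 -> skip
r=69=1000101 popcount=3 -> skip
r=70=1000110 popcount=3 -> skip
r=71=1000111 popcount=4 -> skip
r=72=1001000 popcount=2 -> skip
r=73=1001001 popcount=3 -> skip
r=74=1001010 popcount=3 -> skip
r=75=1001011 popcount=4 -> skip
r=76=1001100 popcount=3 -> skip
r=77=1001101 popcount=4 -> skip
r=78=1001110 popcount=4 -> skip
Kept rows: 63

Answer: 63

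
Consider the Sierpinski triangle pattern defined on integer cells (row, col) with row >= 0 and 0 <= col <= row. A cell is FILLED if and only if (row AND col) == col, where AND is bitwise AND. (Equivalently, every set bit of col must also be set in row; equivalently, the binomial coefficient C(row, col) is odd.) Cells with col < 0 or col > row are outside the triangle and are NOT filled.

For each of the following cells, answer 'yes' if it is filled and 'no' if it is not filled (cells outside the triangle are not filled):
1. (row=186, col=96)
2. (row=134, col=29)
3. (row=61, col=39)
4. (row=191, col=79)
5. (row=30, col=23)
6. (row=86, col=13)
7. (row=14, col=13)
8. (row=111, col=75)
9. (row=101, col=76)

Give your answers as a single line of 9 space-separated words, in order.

(186,96): row=0b10111010, col=0b1100000, row AND col = 0b100000 = 32; 32 != 96 -> empty
(134,29): row=0b10000110, col=0b11101, row AND col = 0b100 = 4; 4 != 29 -> empty
(61,39): row=0b111101, col=0b100111, row AND col = 0b100101 = 37; 37 != 39 -> empty
(191,79): row=0b10111111, col=0b1001111, row AND col = 0b1111 = 15; 15 != 79 -> empty
(30,23): row=0b11110, col=0b10111, row AND col = 0b10110 = 22; 22 != 23 -> empty
(86,13): row=0b1010110, col=0b1101, row AND col = 0b100 = 4; 4 != 13 -> empty
(14,13): row=0b1110, col=0b1101, row AND col = 0b1100 = 12; 12 != 13 -> empty
(111,75): row=0b1101111, col=0b1001011, row AND col = 0b1001011 = 75; 75 == 75 -> filled
(101,76): row=0b1100101, col=0b1001100, row AND col = 0b1000100 = 68; 68 != 76 -> empty

Answer: no no no no no no no yes no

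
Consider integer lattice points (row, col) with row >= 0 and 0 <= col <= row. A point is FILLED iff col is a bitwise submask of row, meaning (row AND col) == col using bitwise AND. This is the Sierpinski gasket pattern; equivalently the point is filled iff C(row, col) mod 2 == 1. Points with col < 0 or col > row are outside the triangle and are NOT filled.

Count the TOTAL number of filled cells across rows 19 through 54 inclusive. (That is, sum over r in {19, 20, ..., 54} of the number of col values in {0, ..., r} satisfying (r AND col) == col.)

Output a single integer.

r19=10011 pc3: +8 =8
r20=10100 pc2: +4 =12
r21=10101 pc3: +8 =20
r22=10110 pc3: +8 =28
r23=10111 pc4: +16 =44
r24=11000 pc2: +4 =48
r25=11001 pc3: +8 =56
r26=11010 pc3: +8 =64
r27=11011 pc4: +16 =80
r28=11100 pc3: +8 =88
r29=11101 pc4: +16 =104
r30=11110 pc4: +16 =120
r31=11111 pc5: +32 =152
r32=100000 pc1: +2 =154
r33=100001 pc2: +4 =158
r34=100010 pc2: +4 =162
r35=100011 pc3: +8 =170
r36=100100 pc2: +4 =174
r37=100101 pc3: +8 =182
r38=100110 pc3: +8 =190
r39=100111 pc4: +16 =206
r40=101000 pc2: +4 =210
r41=101001 pc3: +8 =218
r42=101010 pc3: +8 =226
r43=101011 pc4: +16 =242
r44=101100 pc3: +8 =250
r45=101101 pc4: +16 =266
r46=101110 pc4: +16 =282
r47=101111 pc5: +32 =314
r48=110000 pc2: +4 =318
r49=110001 pc3: +8 =326
r50=110010 pc3: +8 =334
r51=110011 pc4: +16 =350
r52=110100 pc3: +8 =358
r53=110101 pc4: +16 =374
r54=110110 pc4: +16 =390

Answer: 390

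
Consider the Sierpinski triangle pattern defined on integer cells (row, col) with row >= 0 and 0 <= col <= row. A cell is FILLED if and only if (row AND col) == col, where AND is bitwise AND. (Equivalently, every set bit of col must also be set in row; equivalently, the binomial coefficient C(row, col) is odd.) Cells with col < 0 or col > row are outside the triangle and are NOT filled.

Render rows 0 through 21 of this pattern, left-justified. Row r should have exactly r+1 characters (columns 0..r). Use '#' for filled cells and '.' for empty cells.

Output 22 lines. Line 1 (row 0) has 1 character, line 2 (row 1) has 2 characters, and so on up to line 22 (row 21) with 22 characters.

r0=0: #
r1=1: ##
r2=10: #.#
r3=11: ####
r4=100: #...#
r5=101: ##..##
r6=110: #.#.#.#
r7=111: ########
r8=1000: #.......#
r9=1001: ##......##
r10=1010: #.#.....#.#
r11=1011: ####....####
r12=1100: #...#...#...#
r13=1101: ##..##..##..##
r14=1110: #.#.#.#.#.#.#.#
r15=1111: ################
r16=10000: #...............#
r17=10001: ##..............##
r18=10010: #.#.............#.#
r19=10011: ####............####
r20=10100: #...#...........#...#
r21=10101: ##..##..........##..##

Answer: #
##
#.#
####
#...#
##..##
#.#.#.#
########
#.......#
##......##
#.#.....#.#
####....####
#...#...#...#
##..##..##..##
#.#.#.#.#.#.#.#
################
#...............#
##..............##
#.#.............#.#
####............####
#...#...........#...#
##..##..........##..##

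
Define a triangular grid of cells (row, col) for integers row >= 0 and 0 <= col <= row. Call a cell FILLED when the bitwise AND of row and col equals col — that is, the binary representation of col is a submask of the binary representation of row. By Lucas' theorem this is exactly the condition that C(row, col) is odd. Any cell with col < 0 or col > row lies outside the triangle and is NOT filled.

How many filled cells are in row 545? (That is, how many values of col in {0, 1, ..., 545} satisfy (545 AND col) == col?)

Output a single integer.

Answer: 8

Derivation:
545 in binary = 1000100001
popcount(545) = number of 1-bits in 1000100001 = 3
A col c satisfies (545 AND c) == c iff every set bit of c is also set in 545; each of the 3 set bits of 545 can independently be on or off in c.
count = 2^3 = 8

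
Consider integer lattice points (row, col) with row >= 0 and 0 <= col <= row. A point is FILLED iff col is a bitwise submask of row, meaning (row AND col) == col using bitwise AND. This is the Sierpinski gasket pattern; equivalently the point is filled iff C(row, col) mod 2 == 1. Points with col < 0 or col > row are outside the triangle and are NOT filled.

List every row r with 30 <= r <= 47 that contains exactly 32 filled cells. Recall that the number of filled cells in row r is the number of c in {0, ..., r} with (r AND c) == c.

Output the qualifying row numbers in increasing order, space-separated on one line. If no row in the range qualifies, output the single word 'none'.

Row r has 2^popcount(r) filled cells, so we need popcount(r) = log2(32) = 5.
Scan r = 30..47 and keep those with exactly 5 one-bits:
r=30=11110 popcount=4 -> skip
r=31=11111 popcount=5 -> KEEP
r=32=100000 popcount=1 -> skip
r=33=100001 popcount=2 -> skip
r=34=100010 popcount=2 -> skip
r=35=100011 popcount=3 -> skip
r=36=100100 popcount=2 -> skip
r=37=100101 popcount=3 -> skip
r=38=100110 popcount=3 -> skip
r=39=100111 popcount=4 -> skip
r=40=101000 popcount=2 -> skip
r=41=101001 popcount=3 -> skip
r=42=101010 popcount=3 -> skip
r=43=101011 popcount=4 -> skip
r=44=101100 popcount=3 -> skip
r=45=101101 popcount=4 -> skip
r=46=101110 popcount=4 -> skip
r=47=101111 popcount=5 -> KEEP
Kept rows: 31 47

Answer: 31 47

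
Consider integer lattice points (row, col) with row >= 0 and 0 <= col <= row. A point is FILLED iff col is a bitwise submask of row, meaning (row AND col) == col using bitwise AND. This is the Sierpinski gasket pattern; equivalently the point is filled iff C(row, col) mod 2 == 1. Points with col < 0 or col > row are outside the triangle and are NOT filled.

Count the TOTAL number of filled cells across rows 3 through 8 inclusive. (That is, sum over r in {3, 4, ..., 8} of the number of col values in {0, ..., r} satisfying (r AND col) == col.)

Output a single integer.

r3=11 pc2: +4 =4
r4=100 pc1: +2 =6
r5=101 pc2: +4 =10
r6=110 pc2: +4 =14
r7=111 pc3: +8 =22
r8=1000 pc1: +2 =24

Answer: 24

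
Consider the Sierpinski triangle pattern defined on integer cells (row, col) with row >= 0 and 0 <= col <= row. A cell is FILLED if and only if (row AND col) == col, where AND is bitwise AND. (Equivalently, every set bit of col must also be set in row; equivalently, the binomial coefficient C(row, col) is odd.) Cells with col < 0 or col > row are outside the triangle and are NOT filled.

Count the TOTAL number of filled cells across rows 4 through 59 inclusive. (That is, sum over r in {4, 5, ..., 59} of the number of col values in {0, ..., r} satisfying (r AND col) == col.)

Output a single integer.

Answer: 576

Derivation:
r4=100 pc1: +2 =2
r5=101 pc2: +4 =6
r6=110 pc2: +4 =10
r7=111 pc3: +8 =18
r8=1000 pc1: +2 =20
r9=1001 pc2: +4 =24
r10=1010 pc2: +4 =28
r11=1011 pc3: +8 =36
r12=1100 pc2: +4 =40
r13=1101 pc3: +8 =48
r14=1110 pc3: +8 =56
r15=1111 pc4: +16 =72
r16=10000 pc1: +2 =74
r17=10001 pc2: +4 =78
r18=10010 pc2: +4 =82
r19=10011 pc3: +8 =90
r20=10100 pc2: +4 =94
r21=10101 pc3: +8 =102
r22=10110 pc3: +8 =110
r23=10111 pc4: +16 =126
r24=11000 pc2: +4 =130
r25=11001 pc3: +8 =138
r26=11010 pc3: +8 =146
r27=11011 pc4: +16 =162
r28=11100 pc3: +8 =170
r29=11101 pc4: +16 =186
r30=11110 pc4: +16 =202
r31=11111 pc5: +32 =234
r32=100000 pc1: +2 =236
r33=100001 pc2: +4 =240
r34=100010 pc2: +4 =244
r35=100011 pc3: +8 =252
r36=100100 pc2: +4 =256
r37=100101 pc3: +8 =264
r38=100110 pc3: +8 =272
r39=100111 pc4: +16 =288
r40=101000 pc2: +4 =292
r41=101001 pc3: +8 =300
r42=101010 pc3: +8 =308
r43=101011 pc4: +16 =324
r44=101100 pc3: +8 =332
r45=101101 pc4: +16 =348
r46=101110 pc4: +16 =364
r47=101111 pc5: +32 =396
r48=110000 pc2: +4 =400
r49=110001 pc3: +8 =408
r50=110010 pc3: +8 =416
r51=110011 pc4: +16 =432
r52=110100 pc3: +8 =440
r53=110101 pc4: +16 =456
r54=110110 pc4: +16 =472
r55=110111 pc5: +32 =504
r56=111000 pc3: +8 =512
r57=111001 pc4: +16 =528
r58=111010 pc4: +16 =544
r59=111011 pc5: +32 =576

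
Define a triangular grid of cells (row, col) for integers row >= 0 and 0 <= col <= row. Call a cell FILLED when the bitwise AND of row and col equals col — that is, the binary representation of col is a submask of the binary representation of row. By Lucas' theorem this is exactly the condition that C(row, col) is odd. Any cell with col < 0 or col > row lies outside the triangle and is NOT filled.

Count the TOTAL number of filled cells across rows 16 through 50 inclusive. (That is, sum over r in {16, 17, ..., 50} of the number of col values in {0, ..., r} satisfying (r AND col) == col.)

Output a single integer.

r16=10000 pc1: +2 =2
r17=10001 pc2: +4 =6
r18=10010 pc2: +4 =10
r19=10011 pc3: +8 =18
r20=10100 pc2: +4 =22
r21=10101 pc3: +8 =30
r22=10110 pc3: +8 =38
r23=10111 pc4: +16 =54
r24=11000 pc2: +4 =58
r25=11001 pc3: +8 =66
r26=11010 pc3: +8 =74
r27=11011 pc4: +16 =90
r28=11100 pc3: +8 =98
r29=11101 pc4: +16 =114
r30=11110 pc4: +16 =130
r31=11111 pc5: +32 =162
r32=100000 pc1: +2 =164
r33=100001 pc2: +4 =168
r34=100010 pc2: +4 =172
r35=100011 pc3: +8 =180
r36=100100 pc2: +4 =184
r37=100101 pc3: +8 =192
r38=100110 pc3: +8 =200
r39=100111 pc4: +16 =216
r40=101000 pc2: +4 =220
r41=101001 pc3: +8 =228
r42=101010 pc3: +8 =236
r43=101011 pc4: +16 =252
r44=101100 pc3: +8 =260
r45=101101 pc4: +16 =276
r46=101110 pc4: +16 =292
r47=101111 pc5: +32 =324
r48=110000 pc2: +4 =328
r49=110001 pc3: +8 =336
r50=110010 pc3: +8 =344

Answer: 344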